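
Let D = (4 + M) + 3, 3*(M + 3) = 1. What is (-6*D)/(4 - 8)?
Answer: 13/2 ≈ 6.5000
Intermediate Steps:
M = -8/3 (M = -3 + (⅓)*1 = -3 + ⅓ = -8/3 ≈ -2.6667)
D = 13/3 (D = (4 - 8/3) + 3 = 4/3 + 3 = 13/3 ≈ 4.3333)
(-6*D)/(4 - 8) = (-6*13/3)/(4 - 8) = -26/(-4) = -26*(-¼) = 13/2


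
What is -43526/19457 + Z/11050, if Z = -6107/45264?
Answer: -21770396371099/9731753210400 ≈ -2.2370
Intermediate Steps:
Z = -6107/45264 ≈ -0.13492
-43526/19457 + Z/11050 = -43526/19457 - 6107/45264/11050 = -43526*1/19457 - 6107/45264*1/11050 = -43526/19457 - 6107/500167200 = -21770396371099/9731753210400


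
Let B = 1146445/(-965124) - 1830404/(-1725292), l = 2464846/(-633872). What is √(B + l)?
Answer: I*√121347875205367752203964236681074/5497257284501028 ≈ 2.0039*I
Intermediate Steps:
l = -1232423/316936 (l = 2464846*(-1/633872) = -1232423/316936 ≈ -3.8886)
B = -52846389211/416280179052 (B = 1146445*(-1/965124) - 1830404*(-1/1725292) = -1146445/965124 + 457601/431323 = -52846389211/416280179052 ≈ -0.12695)
√(B + l) = √(-52846389211/416280179052 - 1232423/316936) = √(-132445547579695123/32983543707006168) = I*√121347875205367752203964236681074/5497257284501028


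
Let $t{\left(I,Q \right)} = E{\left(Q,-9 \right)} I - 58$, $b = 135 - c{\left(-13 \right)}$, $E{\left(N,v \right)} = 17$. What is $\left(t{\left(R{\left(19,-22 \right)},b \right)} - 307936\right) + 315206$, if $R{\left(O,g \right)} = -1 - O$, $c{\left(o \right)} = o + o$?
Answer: $6872$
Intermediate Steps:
$c{\left(o \right)} = 2 o$
$b = 161$ ($b = 135 - 2 \left(-13\right) = 135 - -26 = 135 + 26 = 161$)
$t{\left(I,Q \right)} = -58 + 17 I$ ($t{\left(I,Q \right)} = 17 I - 58 = -58 + 17 I$)
$\left(t{\left(R{\left(19,-22 \right)},b \right)} - 307936\right) + 315206 = \left(\left(-58 + 17 \left(-1 - 19\right)\right) - 307936\right) + 315206 = \left(\left(-58 + 17 \left(-20\right)\right) - 307936\right) + 315206 = \left(\left(-58 - 340\right) - 307936\right) + 315206 = \left(-398 - 307936\right) + 315206 = -308334 + 315206 = 6872$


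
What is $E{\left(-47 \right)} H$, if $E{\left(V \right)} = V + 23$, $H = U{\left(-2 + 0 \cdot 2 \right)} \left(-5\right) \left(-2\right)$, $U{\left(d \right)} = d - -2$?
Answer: $0$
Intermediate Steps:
$U{\left(d \right)} = 2 + d$ ($U{\left(d \right)} = d + 2 = 2 + d$)
$H = 0$ ($H = \left(2 + \left(-2 + 0 \cdot 2\right)\right) \left(-5\right) \left(-2\right) = \left(2 + \left(-2 + 0\right)\right) \left(-5\right) \left(-2\right) = \left(2 - 2\right) \left(-5\right) \left(-2\right) = 0 \left(-5\right) \left(-2\right) = 0 \left(-2\right) = 0$)
$E{\left(V \right)} = 23 + V$
$E{\left(-47 \right)} H = \left(23 - 47\right) 0 = \left(-24\right) 0 = 0$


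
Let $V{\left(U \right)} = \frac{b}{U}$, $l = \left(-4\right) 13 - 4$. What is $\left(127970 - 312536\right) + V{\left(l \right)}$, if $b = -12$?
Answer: $- \frac{2583921}{14} \approx -1.8457 \cdot 10^{5}$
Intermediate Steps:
$l = -56$ ($l = -52 - 4 = -56$)
$V{\left(U \right)} = - \frac{12}{U}$
$\left(127970 - 312536\right) + V{\left(l \right)} = \left(127970 - 312536\right) - \frac{12}{-56} = -184566 - - \frac{3}{14} = -184566 + \frac{3}{14} = - \frac{2583921}{14}$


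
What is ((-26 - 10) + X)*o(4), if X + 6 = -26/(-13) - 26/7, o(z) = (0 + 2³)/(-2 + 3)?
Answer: -2448/7 ≈ -349.71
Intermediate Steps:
o(z) = 8 (o(z) = (0 + 8)/1 = 8*1 = 8)
X = -54/7 (X = -6 + (-26/(-13) - 26/7) = -6 + (-26*(-1/13) - 26*⅐) = -6 + (2 - 26/7) = -6 - 12/7 = -54/7 ≈ -7.7143)
((-26 - 10) + X)*o(4) = ((-26 - 10) - 54/7)*8 = (-36 - 54/7)*8 = -306/7*8 = -2448/7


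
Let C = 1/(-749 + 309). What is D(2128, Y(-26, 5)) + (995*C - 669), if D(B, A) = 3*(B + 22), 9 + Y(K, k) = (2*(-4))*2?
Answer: 508529/88 ≈ 5778.7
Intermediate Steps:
C = -1/440 (C = 1/(-440) = -1/440 ≈ -0.0022727)
Y(K, k) = -25 (Y(K, k) = -9 + (2*(-4))*2 = -9 - 8*2 = -9 - 16 = -25)
D(B, A) = 66 + 3*B (D(B, A) = 3*(22 + B) = 66 + 3*B)
D(2128, Y(-26, 5)) + (995*C - 669) = (66 + 3*2128) + (995*(-1/440) - 669) = (66 + 6384) + (-199/88 - 669) = 6450 - 59071/88 = 508529/88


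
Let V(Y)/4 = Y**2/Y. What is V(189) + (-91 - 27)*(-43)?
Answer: 5830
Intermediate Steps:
V(Y) = 4*Y (V(Y) = 4*(Y**2/Y) = 4*Y)
V(189) + (-91 - 27)*(-43) = 4*189 + (-91 - 27)*(-43) = 756 - 118*(-43) = 756 + 5074 = 5830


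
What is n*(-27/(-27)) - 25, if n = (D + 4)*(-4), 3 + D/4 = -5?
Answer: 87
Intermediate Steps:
D = -32 (D = -12 + 4*(-5) = -12 - 20 = -32)
n = 112 (n = (-32 + 4)*(-4) = -28*(-4) = 112)
n*(-27/(-27)) - 25 = 112*(-27/(-27)) - 25 = 112*(-27*(-1/27)) - 25 = 112*1 - 25 = 112 - 25 = 87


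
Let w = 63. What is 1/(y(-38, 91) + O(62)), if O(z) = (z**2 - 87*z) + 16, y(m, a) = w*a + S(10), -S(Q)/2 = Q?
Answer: 1/4179 ≈ 0.00023929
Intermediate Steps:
S(Q) = -2*Q
y(m, a) = -20 + 63*a (y(m, a) = 63*a - 2*10 = 63*a - 20 = -20 + 63*a)
O(z) = 16 + z**2 - 87*z
1/(y(-38, 91) + O(62)) = 1/((-20 + 63*91) + (16 + 62**2 - 87*62)) = 1/((-20 + 5733) + (16 + 3844 - 5394)) = 1/(5713 - 1534) = 1/4179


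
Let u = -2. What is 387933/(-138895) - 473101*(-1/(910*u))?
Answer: -13283480291/50557780 ≈ -262.74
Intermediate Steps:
387933/(-138895) - 473101*(-1/(910*u)) = 387933/(-138895) - 473101/((13*(-70))*(-2)) = 387933*(-1/138895) - 473101/((-910*(-2))) = -387933/138895 - 473101/1820 = -13283480291/50557780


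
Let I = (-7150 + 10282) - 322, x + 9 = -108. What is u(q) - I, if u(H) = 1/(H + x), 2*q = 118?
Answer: -162981/58 ≈ -2810.0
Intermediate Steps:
x = -117 (x = -9 - 108 = -117)
q = 59 (q = (1/2)*118 = 59)
u(H) = 1/(-117 + H) (u(H) = 1/(H - 117) = 1/(-117 + H))
I = 2810 (I = 3132 - 322 = 2810)
u(q) - I = 1/(-117 + 59) - 1*2810 = 1/(-58) - 2810 = -1/58 - 2810 = -162981/58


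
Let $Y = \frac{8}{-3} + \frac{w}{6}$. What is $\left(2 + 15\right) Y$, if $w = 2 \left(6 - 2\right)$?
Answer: $- \frac{68}{3} \approx -22.667$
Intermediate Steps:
$w = 8$ ($w = 2 \cdot 4 = 8$)
$Y = - \frac{4}{3}$ ($Y = \frac{8}{-3} + \frac{8}{6} = 8 \left(- \frac{1}{3}\right) + 8 \cdot \frac{1}{6} = - \frac{8}{3} + \frac{4}{3} = - \frac{4}{3} \approx -1.3333$)
$\left(2 + 15\right) Y = \left(2 + 15\right) \left(- \frac{4}{3}\right) = 17 \left(- \frac{4}{3}\right) = - \frac{68}{3}$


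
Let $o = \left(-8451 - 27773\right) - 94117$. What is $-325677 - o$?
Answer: $-195336$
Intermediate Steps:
$o = -130341$ ($o = -36224 - 94117 = -130341$)
$-325677 - o = -325677 - -130341 = -325677 + 130341 = -195336$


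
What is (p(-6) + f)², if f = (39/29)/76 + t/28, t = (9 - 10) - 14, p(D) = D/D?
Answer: 3455881/14876449 ≈ 0.23231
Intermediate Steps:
p(D) = 1
t = -15 (t = -1 - 14 = -15)
f = -1998/3857 (f = (39/29)/76 - 15/28 = (39*(1/29))*(1/76) - 15*1/28 = (39/29)*(1/76) - 15/28 = 39/2204 - 15/28 = -1998/3857 ≈ -0.51802)
(p(-6) + f)² = (1 - 1998/3857)² = (1859/3857)² = 3455881/14876449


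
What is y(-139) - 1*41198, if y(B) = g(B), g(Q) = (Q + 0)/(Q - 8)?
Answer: -6055967/147 ≈ -41197.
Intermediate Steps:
g(Q) = Q/(-8 + Q)
y(B) = B/(-8 + B)
y(-139) - 1*41198 = -139/(-8 - 139) - 1*41198 = -139/(-147) - 41198 = -139*(-1/147) - 41198 = 139/147 - 41198 = -6055967/147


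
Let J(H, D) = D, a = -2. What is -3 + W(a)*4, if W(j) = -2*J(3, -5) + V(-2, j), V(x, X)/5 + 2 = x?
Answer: -43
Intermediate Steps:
V(x, X) = -10 + 5*x
W(j) = -10 (W(j) = -2*(-5) + (-10 + 5*(-2)) = 10 + (-10 - 10) = 10 - 20 = -10)
-3 + W(a)*4 = -3 - 10*4 = -3 - 40 = -43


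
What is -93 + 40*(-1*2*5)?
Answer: -493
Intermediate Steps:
-93 + 40*(-1*2*5) = -93 + 40*(-2*5) = -93 + 40*(-10) = -93 - 400 = -493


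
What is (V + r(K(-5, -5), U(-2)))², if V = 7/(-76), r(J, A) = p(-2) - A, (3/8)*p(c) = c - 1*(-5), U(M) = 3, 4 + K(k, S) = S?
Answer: 139129/5776 ≈ 24.087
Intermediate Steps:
K(k, S) = -4 + S
p(c) = 40/3 + 8*c/3 (p(c) = 8*(c - 1*(-5))/3 = 8*(c + 5)/3 = 8*(5 + c)/3 = 40/3 + 8*c/3)
r(J, A) = 8 - A (r(J, A) = (40/3 + (8/3)*(-2)) - A = (40/3 - 16/3) - A = 8 - A)
V = -7/76 (V = 7*(-1/76) = -7/76 ≈ -0.092105)
(V + r(K(-5, -5), U(-2)))² = (-7/76 + (8 - 1*3))² = (-7/76 + (8 - 3))² = (-7/76 + 5)² = (373/76)² = 139129/5776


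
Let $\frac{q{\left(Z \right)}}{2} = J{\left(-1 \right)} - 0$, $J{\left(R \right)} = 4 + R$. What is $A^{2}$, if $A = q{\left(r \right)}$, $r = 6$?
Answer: $36$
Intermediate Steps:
$q{\left(Z \right)} = 6$ ($q{\left(Z \right)} = 2 \left(\left(4 - 1\right) - 0\right) = 2 \left(3 + 0\right) = 2 \cdot 3 = 6$)
$A = 6$
$A^{2} = 6^{2} = 36$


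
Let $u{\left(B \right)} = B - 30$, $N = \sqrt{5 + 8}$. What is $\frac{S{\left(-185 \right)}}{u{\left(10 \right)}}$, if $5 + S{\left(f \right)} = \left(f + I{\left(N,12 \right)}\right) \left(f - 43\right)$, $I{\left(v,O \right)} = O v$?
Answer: $- \frac{8435}{4} + \frac{684 \sqrt{13}}{5} \approx -1615.5$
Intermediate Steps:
$N = \sqrt{13} \approx 3.6056$
$u{\left(B \right)} = -30 + B$
$S{\left(f \right)} = -5 + \left(-43 + f\right) \left(f + 12 \sqrt{13}\right)$ ($S{\left(f \right)} = -5 + \left(f + 12 \sqrt{13}\right) \left(f - 43\right) = -5 + \left(f + 12 \sqrt{13}\right) \left(-43 + f\right) = -5 + \left(-43 + f\right) \left(f + 12 \sqrt{13}\right)$)
$\frac{S{\left(-185 \right)}}{u{\left(10 \right)}} = \frac{-5 + \left(-185\right)^{2} - 516 \sqrt{13} - -7955 + 12 \left(-185\right) \sqrt{13}}{-30 + 10} = \frac{-5 + 34225 - 516 \sqrt{13} + 7955 - 2220 \sqrt{13}}{-20} = \left(42175 - 2736 \sqrt{13}\right) \left(- \frac{1}{20}\right) = - \frac{8435}{4} + \frac{684 \sqrt{13}}{5}$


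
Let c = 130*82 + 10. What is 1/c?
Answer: 1/10670 ≈ 9.3721e-5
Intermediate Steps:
c = 10670 (c = 10660 + 10 = 10670)
1/c = 1/10670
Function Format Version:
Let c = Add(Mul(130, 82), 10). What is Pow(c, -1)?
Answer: Rational(1, 10670) ≈ 9.3721e-5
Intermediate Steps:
c = 10670 (c = Add(10660, 10) = 10670)
Pow(c, -1) = Pow(10670, -1) = Rational(1, 10670)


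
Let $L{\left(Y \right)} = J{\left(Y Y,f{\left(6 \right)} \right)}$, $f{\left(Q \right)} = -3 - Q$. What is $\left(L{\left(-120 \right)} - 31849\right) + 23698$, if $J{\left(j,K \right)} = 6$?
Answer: $-8145$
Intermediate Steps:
$L{\left(Y \right)} = 6$
$\left(L{\left(-120 \right)} - 31849\right) + 23698 = \left(6 - 31849\right) + 23698 = -31843 + 23698 = -8145$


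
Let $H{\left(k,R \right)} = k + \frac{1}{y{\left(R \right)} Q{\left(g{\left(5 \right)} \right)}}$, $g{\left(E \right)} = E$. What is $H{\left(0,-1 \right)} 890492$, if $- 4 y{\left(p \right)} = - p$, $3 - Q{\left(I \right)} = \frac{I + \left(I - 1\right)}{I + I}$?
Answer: $- \frac{35619680}{21} \approx -1.6962 \cdot 10^{6}$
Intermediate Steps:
$Q{\left(I \right)} = 3 - \frac{-1 + 2 I}{2 I}$ ($Q{\left(I \right)} = 3 - \frac{I + \left(I - 1\right)}{I + I} = 3 - \frac{I + \left(I - 1\right)}{2 I} = 3 - \left(I + \left(-1 + I\right)\right) \frac{1}{2 I} = 3 - \left(-1 + 2 I\right) \frac{1}{2 I} = 3 - \frac{-1 + 2 I}{2 I}$)
$y{\left(p \right)} = \frac{p}{4}$ ($y{\left(p \right)} = - \frac{\left(-1\right) p}{4} = \frac{p}{4}$)
$H{\left(k,R \right)} = k + \frac{40}{21 R}$ ($H{\left(k,R \right)} = k + \frac{1}{\frac{R}{4} \left(2 + \frac{1}{2 \cdot 5}\right)} = k + \frac{1}{\frac{R}{4} \left(2 + \frac{1}{2} \cdot \frac{1}{5}\right)} = k + \frac{1}{\frac{R}{4} \left(2 + \frac{1}{10}\right)} = k + \frac{1}{\frac{R}{4} \cdot \frac{21}{10}} = k + \frac{1}{\frac{21}{40} R} = k + \frac{40}{21 R}$)
$H{\left(0,-1 \right)} 890492 = \left(0 + \frac{40}{21 \left(-1\right)}\right) 890492 = \left(0 + \frac{40}{21} \left(-1\right)\right) 890492 = \left(0 - \frac{40}{21}\right) 890492 = \left(- \frac{40}{21}\right) 890492 = - \frac{35619680}{21}$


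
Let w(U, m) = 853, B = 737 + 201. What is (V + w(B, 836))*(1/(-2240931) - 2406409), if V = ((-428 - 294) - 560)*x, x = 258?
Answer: 254147681710614620/320133 ≈ 7.9388e+11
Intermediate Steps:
B = 938
V = -330756 (V = ((-428 - 294) - 560)*258 = (-722 - 560)*258 = -1282*258 = -330756)
(V + w(B, 836))*(1/(-2240931) - 2406409) = (-330756 + 853)*(1/(-2240931) - 2406409) = -329903*(-1/2240931 - 2406409) = -329903*(-5392596526780/2240931) = 254147681710614620/320133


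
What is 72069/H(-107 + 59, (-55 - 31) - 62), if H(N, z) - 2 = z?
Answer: -72069/146 ≈ -493.62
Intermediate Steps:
H(N, z) = 2 + z
72069/H(-107 + 59, (-55 - 31) - 62) = 72069/(2 + ((-55 - 31) - 62)) = 72069/(2 + (-86 - 62)) = 72069/(2 - 148) = 72069/(-146) = 72069*(-1/146) = -72069/146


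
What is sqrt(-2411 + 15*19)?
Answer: I*sqrt(2126) ≈ 46.109*I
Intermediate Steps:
sqrt(-2411 + 15*19) = sqrt(-2411 + 285) = sqrt(-2126) = I*sqrt(2126)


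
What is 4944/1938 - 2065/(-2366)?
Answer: 373797/109174 ≈ 3.4239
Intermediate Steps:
4944/1938 - 2065/(-2366) = 4944*(1/1938) - 2065*(-1/2366) = 824/323 + 295/338 = 373797/109174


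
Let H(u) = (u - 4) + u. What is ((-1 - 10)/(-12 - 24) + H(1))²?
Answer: 3721/1296 ≈ 2.8711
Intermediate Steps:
H(u) = -4 + 2*u (H(u) = (-4 + u) + u = -4 + 2*u)
((-1 - 10)/(-12 - 24) + H(1))² = ((-1 - 10)/(-12 - 24) + (-4 + 2*1))² = (-11/(-36) + (-4 + 2))² = (-11*(-1/36) - 2)² = (11/36 - 2)² = (-61/36)² = 3721/1296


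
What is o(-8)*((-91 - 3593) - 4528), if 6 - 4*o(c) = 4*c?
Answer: -78014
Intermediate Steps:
o(c) = 3/2 - c
o(-8)*((-91 - 3593) - 4528) = (3/2 - 1*(-8))*((-91 - 3593) - 4528) = (3/2 + 8)*(-3684 - 4528) = (19/2)*(-8212) = -78014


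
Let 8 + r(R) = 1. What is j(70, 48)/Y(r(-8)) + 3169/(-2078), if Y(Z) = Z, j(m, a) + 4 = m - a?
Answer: -59587/14546 ≈ -4.0965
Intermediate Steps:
j(m, a) = -4 + m - a (j(m, a) = -4 + (m - a) = -4 + m - a)
r(R) = -7 (r(R) = -8 + 1 = -7)
j(70, 48)/Y(r(-8)) + 3169/(-2078) = (-4 + 70 - 1*48)/(-7) + 3169/(-2078) = (-4 + 70 - 48)*(-1/7) + 3169*(-1/2078) = 18*(-1/7) - 3169/2078 = -18/7 - 3169/2078 = -59587/14546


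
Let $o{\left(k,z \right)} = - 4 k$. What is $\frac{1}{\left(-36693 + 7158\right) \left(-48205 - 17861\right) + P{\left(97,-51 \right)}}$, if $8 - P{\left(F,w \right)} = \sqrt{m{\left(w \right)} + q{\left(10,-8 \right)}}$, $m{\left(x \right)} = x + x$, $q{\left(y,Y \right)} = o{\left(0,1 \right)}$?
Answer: $\frac{975629659}{1903706463040912613} + \frac{i \sqrt{102}}{3807412926081825226} \approx 5.1249 \cdot 10^{-10} + 2.6526 \cdot 10^{-18} i$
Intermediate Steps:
$q{\left(y,Y \right)} = 0$ ($q{\left(y,Y \right)} = \left(-4\right) 0 = 0$)
$m{\left(x \right)} = 2 x$
$P{\left(F,w \right)} = 8 - \sqrt{2} \sqrt{w}$ ($P{\left(F,w \right)} = 8 - \sqrt{2 w + 0} = 8 - \sqrt{2 w} = 8 - \sqrt{2} \sqrt{w}$)
$\frac{1}{\left(-36693 + 7158\right) \left(-48205 - 17861\right) + P{\left(97,-51 \right)}} = \frac{1}{\left(-36693 + 7158\right) \left(-48205 - 17861\right) + \left(8 - \sqrt{2} \sqrt{-51}\right)} = \frac{1}{\left(-29535\right) \left(-66066\right) + \left(8 - \sqrt{2} i \sqrt{51}\right)} = \frac{1}{1951259310 + \left(8 - i \sqrt{102}\right)} = \frac{1}{1951259318 - i \sqrt{102}}$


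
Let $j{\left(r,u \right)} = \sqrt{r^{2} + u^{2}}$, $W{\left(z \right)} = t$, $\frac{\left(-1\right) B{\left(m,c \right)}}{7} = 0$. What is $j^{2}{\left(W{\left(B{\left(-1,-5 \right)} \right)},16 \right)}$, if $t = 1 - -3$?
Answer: $272$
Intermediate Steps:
$t = 4$ ($t = 1 + 3 = 4$)
$B{\left(m,c \right)} = 0$ ($B{\left(m,c \right)} = \left(-7\right) 0 = 0$)
$W{\left(z \right)} = 4$
$j^{2}{\left(W{\left(B{\left(-1,-5 \right)} \right)},16 \right)} = \left(\sqrt{4^{2} + 16^{2}}\right)^{2} = \left(\sqrt{16 + 256}\right)^{2} = \left(\sqrt{272}\right)^{2} = \left(4 \sqrt{17}\right)^{2} = 272$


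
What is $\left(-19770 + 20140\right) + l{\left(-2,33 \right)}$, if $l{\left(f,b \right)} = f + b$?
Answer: $401$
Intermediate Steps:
$l{\left(f,b \right)} = b + f$
$\left(-19770 + 20140\right) + l{\left(-2,33 \right)} = \left(-19770 + 20140\right) + \left(33 - 2\right) = 370 + 31 = 401$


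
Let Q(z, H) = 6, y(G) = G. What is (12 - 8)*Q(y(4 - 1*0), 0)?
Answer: 24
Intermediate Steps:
(12 - 8)*Q(y(4 - 1*0), 0) = (12 - 8)*6 = 4*6 = 24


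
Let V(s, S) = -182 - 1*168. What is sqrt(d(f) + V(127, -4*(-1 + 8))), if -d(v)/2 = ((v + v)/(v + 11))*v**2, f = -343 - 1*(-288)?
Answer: 5*I*sqrt(619) ≈ 124.4*I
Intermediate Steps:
f = -55 (f = -343 + 288 = -55)
V(s, S) = -350 (V(s, S) = -182 - 168 = -350)
d(v) = -4*v**3/(11 + v) (d(v) = -2*(v + v)/(v + 11)*v**2 = -2*(2*v)/(11 + v)*v**2 = -2*2*v/(11 + v)*v**2 = -4*v**3/(11 + v))
sqrt(d(f) + V(127, -4*(-1 + 8))) = sqrt(-4*(-55)**3/(11 - 55) - 350) = sqrt(-4*(-166375)/(-44) - 350) = sqrt(-4*(-166375)*(-1/44) - 350) = sqrt(-15125 - 350) = sqrt(-15475) = 5*I*sqrt(619)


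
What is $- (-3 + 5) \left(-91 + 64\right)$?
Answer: $54$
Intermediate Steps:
$- (-3 + 5) \left(-91 + 64\right) = \left(-1\right) 2 \left(-27\right) = \left(-2\right) \left(-27\right) = 54$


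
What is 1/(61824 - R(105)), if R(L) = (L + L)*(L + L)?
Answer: 1/17724 ≈ 5.6421e-5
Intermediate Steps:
R(L) = 4*L**2 (R(L) = (2*L)*(2*L) = 4*L**2)
1/(61824 - R(105)) = 1/(61824 - 4*105**2) = 1/(61824 - 4*11025) = 1/(61824 - 1*44100) = 1/(61824 - 44100) = 1/17724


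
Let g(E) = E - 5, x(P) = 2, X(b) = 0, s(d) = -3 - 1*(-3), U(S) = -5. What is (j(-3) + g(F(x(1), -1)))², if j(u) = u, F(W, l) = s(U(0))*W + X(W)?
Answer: 64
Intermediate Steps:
s(d) = 0 (s(d) = -3 + 3 = 0)
F(W, l) = 0 (F(W, l) = 0*W + 0 = 0 + 0 = 0)
g(E) = -5 + E
(j(-3) + g(F(x(1), -1)))² = (-3 + (-5 + 0))² = (-3 - 5)² = (-8)² = 64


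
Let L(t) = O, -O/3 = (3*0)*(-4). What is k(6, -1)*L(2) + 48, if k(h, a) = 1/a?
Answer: 48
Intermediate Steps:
O = 0 (O = -3*3*0*(-4) = -0*(-4) = -3*0 = 0)
L(t) = 0
k(6, -1)*L(2) + 48 = 0/(-1) + 48 = -1*0 + 48 = 0 + 48 = 48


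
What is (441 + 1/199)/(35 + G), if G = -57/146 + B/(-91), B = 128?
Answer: 233195872/17557173 ≈ 13.282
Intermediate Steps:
G = -23875/13286 (G = -57/146 + 128/(-91) = -57*1/146 + 128*(-1/91) = -57/146 - 128/91 = -23875/13286 ≈ -1.7970)
(441 + 1/199)/(35 + G) = (441 + 1/199)/(35 - 23875/13286) = (441 + 1/199)/(441135/13286) = (87760/199)*(13286/441135) = 233195872/17557173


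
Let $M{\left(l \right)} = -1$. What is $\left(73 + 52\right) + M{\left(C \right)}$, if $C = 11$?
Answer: $124$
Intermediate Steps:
$\left(73 + 52\right) + M{\left(C \right)} = \left(73 + 52\right) - 1 = 125 - 1 = 124$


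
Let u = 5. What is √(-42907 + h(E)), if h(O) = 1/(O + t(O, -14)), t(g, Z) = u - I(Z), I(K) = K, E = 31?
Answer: I*√4290698/10 ≈ 207.14*I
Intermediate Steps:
t(g, Z) = 5 - Z
h(O) = 1/(19 + O) (h(O) = 1/(O + (5 - 1*(-14))) = 1/(O + (5 + 14)) = 1/(O + 19) = 1/(19 + O))
√(-42907 + h(E)) = √(-42907 + 1/(19 + 31)) = √(-42907 + 1/50) = √(-2145349/50) = I*√4290698/10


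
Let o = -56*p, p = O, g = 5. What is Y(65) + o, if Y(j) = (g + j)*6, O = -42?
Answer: 2772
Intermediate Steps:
p = -42
Y(j) = 30 + 6*j (Y(j) = (5 + j)*6 = 30 + 6*j)
o = 2352 (o = -56*(-42) = 2352)
Y(65) + o = (30 + 6*65) + 2352 = (30 + 390) + 2352 = 420 + 2352 = 2772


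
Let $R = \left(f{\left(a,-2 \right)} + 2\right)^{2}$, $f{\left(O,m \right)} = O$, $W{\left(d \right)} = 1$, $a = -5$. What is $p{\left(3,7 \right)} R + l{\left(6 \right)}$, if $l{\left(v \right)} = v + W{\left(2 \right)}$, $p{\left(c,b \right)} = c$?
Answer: $34$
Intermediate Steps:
$R = 9$ ($R = \left(-5 + 2\right)^{2} = \left(-3\right)^{2} = 9$)
$l{\left(v \right)} = 1 + v$ ($l{\left(v \right)} = v + 1 = 1 + v$)
$p{\left(3,7 \right)} R + l{\left(6 \right)} = 3 \cdot 9 + \left(1 + 6\right) = 27 + 7 = 34$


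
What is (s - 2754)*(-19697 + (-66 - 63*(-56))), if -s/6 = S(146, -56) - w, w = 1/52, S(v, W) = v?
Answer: 1532210595/26 ≈ 5.8931e+7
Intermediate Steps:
w = 1/52 ≈ 0.019231
s = -22773/26 (s = -6*(146 - 1*1/52) = -6*(146 - 1/52) = -6*7591/52 = -22773/26 ≈ -875.88)
(s - 2754)*(-19697 + (-66 - 63*(-56))) = (-22773/26 - 2754)*(-19697 + (-66 - 63*(-56))) = -94377*(-19697 + (-66 + 3528))/26 = -94377*(-19697 + 3462)/26 = -94377/26*(-16235) = 1532210595/26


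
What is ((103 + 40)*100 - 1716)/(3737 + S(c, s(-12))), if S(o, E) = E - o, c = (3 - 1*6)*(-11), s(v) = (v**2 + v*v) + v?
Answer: 3146/995 ≈ 3.1618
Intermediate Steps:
s(v) = v + 2*v**2 (s(v) = (v**2 + v**2) + v = 2*v**2 + v = v + 2*v**2)
c = 33 (c = (3 - 6)*(-11) = -3*(-11) = 33)
((103 + 40)*100 - 1716)/(3737 + S(c, s(-12))) = ((103 + 40)*100 - 1716)/(3737 + (-12*(1 + 2*(-12)) - 1*33)) = (143*100 - 1716)/(3737 + (-12*(1 - 24) - 33)) = (14300 - 1716)/(3737 + (-12*(-23) - 33)) = 12584/(3737 + (276 - 33)) = 12584/(3737 + 243) = 12584/3980 = 12584*(1/3980) = 3146/995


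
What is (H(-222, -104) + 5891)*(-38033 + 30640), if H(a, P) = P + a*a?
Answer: -407139903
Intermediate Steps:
H(a, P) = P + a²
(H(-222, -104) + 5891)*(-38033 + 30640) = ((-104 + (-222)²) + 5891)*(-38033 + 30640) = ((-104 + 49284) + 5891)*(-7393) = (49180 + 5891)*(-7393) = 55071*(-7393) = -407139903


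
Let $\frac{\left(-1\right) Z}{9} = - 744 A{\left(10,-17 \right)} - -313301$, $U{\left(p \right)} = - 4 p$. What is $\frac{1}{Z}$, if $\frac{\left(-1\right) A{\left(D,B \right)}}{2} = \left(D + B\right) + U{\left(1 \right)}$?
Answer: $- \frac{1}{2672397} \approx -3.742 \cdot 10^{-7}$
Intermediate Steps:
$A{\left(D,B \right)} = 8 - 2 B - 2 D$ ($A{\left(D,B \right)} = - 2 \left(\left(D + B\right) - 4\right) = - 2 \left(\left(B + D\right) - 4\right) = - 2 \left(-4 + B + D\right) = 8 - 2 B - 2 D$)
$Z = -2672397$ ($Z = - 9 \left(- 744 \left(8 - -34 - 20\right) - -313301\right) = - 9 \left(- 744 \left(8 + 34 - 20\right) + 313301\right) = - 9 \left(\left(-744\right) 22 + 313301\right) = - 9 \left(-16368 + 313301\right) = \left(-9\right) 296933 = -2672397$)
$\frac{1}{Z} = \frac{1}{-2672397} = - \frac{1}{2672397}$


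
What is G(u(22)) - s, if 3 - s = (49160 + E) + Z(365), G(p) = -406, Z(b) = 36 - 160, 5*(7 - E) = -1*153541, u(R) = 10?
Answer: 396711/5 ≈ 79342.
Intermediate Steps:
E = 153576/5 (E = 7 - (-1)*153541/5 = 7 - ⅕*(-153541) = 7 + 153541/5 = 153576/5 ≈ 30715.)
Z(b) = -124
s = -398741/5 (s = 3 - ((49160 + 153576/5) - 124) = 3 - (399376/5 - 124) = 3 - 1*398756/5 = 3 - 398756/5 = -398741/5 ≈ -79748.)
G(u(22)) - s = -406 - 1*(-398741/5) = -406 + 398741/5 = 396711/5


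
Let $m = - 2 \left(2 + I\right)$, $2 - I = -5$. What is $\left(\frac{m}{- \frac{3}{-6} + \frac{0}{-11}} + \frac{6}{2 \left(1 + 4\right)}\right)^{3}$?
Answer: $- \frac{5545233}{125} \approx -44362.0$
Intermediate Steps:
$I = 7$ ($I = 2 - -5 = 2 + 5 = 7$)
$m = -18$ ($m = - 2 \left(2 + 7\right) = \left(-2\right) 9 = -18$)
$\left(\frac{m}{- \frac{3}{-6} + \frac{0}{-11}} + \frac{6}{2 \left(1 + 4\right)}\right)^{3} = \left(- \frac{18}{- \frac{3}{-6} + \frac{0}{-11}} + \frac{6}{2 \left(1 + 4\right)}\right)^{3} = \left(- \frac{18}{\left(-3\right) \left(- \frac{1}{6}\right) + 0 \left(- \frac{1}{11}\right)} + \frac{6}{2 \cdot 5}\right)^{3} = \left(- \frac{18}{\frac{1}{2} + 0} + \frac{6}{10}\right)^{3} = \left(- 18 \frac{1}{\frac{1}{2}} + 6 \cdot \frac{1}{10}\right)^{3} = \left(\left(-18\right) 2 + \frac{3}{5}\right)^{3} = \left(-36 + \frac{3}{5}\right)^{3} = \left(- \frac{177}{5}\right)^{3} = - \frac{5545233}{125}$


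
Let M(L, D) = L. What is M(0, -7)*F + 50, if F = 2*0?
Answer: 50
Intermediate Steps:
F = 0
M(0, -7)*F + 50 = 0*0 + 50 = 0 + 50 = 50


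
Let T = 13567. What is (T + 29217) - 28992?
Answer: 13792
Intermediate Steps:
(T + 29217) - 28992 = (13567 + 29217) - 28992 = 42784 - 28992 = 13792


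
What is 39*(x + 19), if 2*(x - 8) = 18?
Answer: 1404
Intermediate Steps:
x = 17 (x = 8 + (½)*18 = 8 + 9 = 17)
39*(x + 19) = 39*(17 + 19) = 39*36 = 1404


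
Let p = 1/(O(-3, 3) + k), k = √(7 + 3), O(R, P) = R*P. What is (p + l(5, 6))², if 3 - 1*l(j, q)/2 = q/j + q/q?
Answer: 273779/126025 - 1046*√10/25205 ≈ 2.0412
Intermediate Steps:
O(R, P) = P*R
k = √10 ≈ 3.1623
l(j, q) = 4 - 2*q/j (l(j, q) = 6 - 2*(q/j + q/q) = 6 - 2*(q/j + 1) = 6 - 2*(1 + q/j) = 6 + (-2 - 2*q/j) = 4 - 2*q/j)
p = 1/(-9 + √10) (p = 1/(3*(-3) + √10) = 1/(-9 + √10) ≈ -0.17130)
(p + l(5, 6))² = ((-9/71 - √10/71) + (4 - 2*6/5))² = ((-9/71 - √10/71) + (4 - 2*6*⅕))² = ((-9/71 - √10/71) + (4 - 12/5))² = ((-9/71 - √10/71) + 8/5)² = (523/355 - √10/71)²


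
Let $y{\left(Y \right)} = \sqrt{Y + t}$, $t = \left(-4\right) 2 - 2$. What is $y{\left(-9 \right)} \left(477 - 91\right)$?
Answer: $386 i \sqrt{19} \approx 1682.5 i$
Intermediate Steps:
$t = -10$ ($t = -8 - 2 = -10$)
$y{\left(Y \right)} = \sqrt{-10 + Y}$ ($y{\left(Y \right)} = \sqrt{Y - 10} = \sqrt{-10 + Y}$)
$y{\left(-9 \right)} \left(477 - 91\right) = \sqrt{-10 - 9} \left(477 - 91\right) = \sqrt{-19} \cdot 386 = i \sqrt{19} \cdot 386 = 386 i \sqrt{19}$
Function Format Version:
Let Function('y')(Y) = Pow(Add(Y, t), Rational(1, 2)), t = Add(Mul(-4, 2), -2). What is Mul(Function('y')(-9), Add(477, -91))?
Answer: Mul(386, I, Pow(19, Rational(1, 2))) ≈ Mul(1682.5, I)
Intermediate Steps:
t = -10 (t = Add(-8, -2) = -10)
Function('y')(Y) = Pow(Add(-10, Y), Rational(1, 2)) (Function('y')(Y) = Pow(Add(Y, -10), Rational(1, 2)) = Pow(Add(-10, Y), Rational(1, 2)))
Mul(Function('y')(-9), Add(477, -91)) = Mul(Pow(Add(-10, -9), Rational(1, 2)), Add(477, -91)) = Mul(Pow(-19, Rational(1, 2)), 386) = Mul(Mul(I, Pow(19, Rational(1, 2))), 386) = Mul(386, I, Pow(19, Rational(1, 2)))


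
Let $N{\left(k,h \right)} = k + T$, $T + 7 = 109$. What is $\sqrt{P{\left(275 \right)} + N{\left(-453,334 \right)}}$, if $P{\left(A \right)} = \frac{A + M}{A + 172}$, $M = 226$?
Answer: $\frac{2 i \sqrt{1941917}}{149} \approx 18.705 i$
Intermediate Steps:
$T = 102$ ($T = -7 + 109 = 102$)
$N{\left(k,h \right)} = 102 + k$ ($N{\left(k,h \right)} = k + 102 = 102 + k$)
$P{\left(A \right)} = \frac{226 + A}{172 + A}$ ($P{\left(A \right)} = \frac{A + 226}{A + 172} = \frac{226 + A}{172 + A}$)
$\sqrt{P{\left(275 \right)} + N{\left(-453,334 \right)}} = \sqrt{\frac{226 + 275}{172 + 275} + \left(102 - 453\right)} = \sqrt{\frac{1}{447} \cdot 501 - 351} = \sqrt{\frac{167}{149} - 351} = \sqrt{- \frac{52132}{149}} = \frac{2 i \sqrt{1941917}}{149}$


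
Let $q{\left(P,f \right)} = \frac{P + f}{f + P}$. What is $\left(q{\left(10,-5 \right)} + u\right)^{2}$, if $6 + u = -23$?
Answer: $784$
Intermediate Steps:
$q{\left(P,f \right)} = 1$ ($q{\left(P,f \right)} = \frac{P + f}{P + f} = 1$)
$u = -29$ ($u = -6 - 23 = -29$)
$\left(q{\left(10,-5 \right)} + u\right)^{2} = \left(1 - 29\right)^{2} = \left(-28\right)^{2} = 784$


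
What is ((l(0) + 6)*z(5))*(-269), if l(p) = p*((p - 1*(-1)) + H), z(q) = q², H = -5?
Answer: -40350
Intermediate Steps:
l(p) = p*(-4 + p) (l(p) = p*((p - 1*(-1)) - 5) = p*((p + 1) - 5) = p*((1 + p) - 5) = p*(-4 + p))
((l(0) + 6)*z(5))*(-269) = ((0*(-4 + 0) + 6)*5²)*(-269) = ((0*(-4) + 6)*25)*(-269) = ((0 + 6)*25)*(-269) = (6*25)*(-269) = 150*(-269) = -40350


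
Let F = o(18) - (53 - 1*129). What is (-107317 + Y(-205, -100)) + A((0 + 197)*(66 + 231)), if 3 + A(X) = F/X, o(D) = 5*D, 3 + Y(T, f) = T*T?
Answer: -3820520516/58509 ≈ -65298.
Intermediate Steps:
Y(T, f) = -3 + T² (Y(T, f) = -3 + T*T = -3 + T²)
F = 166 (F = 5*18 - (53 - 1*129) = 90 - (53 - 129) = 90 - 1*(-76) = 90 + 76 = 166)
A(X) = -3 + 166/X
(-107317 + Y(-205, -100)) + A((0 + 197)*(66 + 231)) = (-107317 + (-3 + (-205)²)) + (-3 + 166/(((0 + 197)*(66 + 231)))) = (-107317 + (-3 + 42025)) + (-3 + 166/((197*297))) = (-107317 + 42022) + (-3 + 166/58509) = -65295 + (-3 + 166*(1/58509)) = -65295 + (-3 + 166/58509) = -65295 - 175361/58509 = -3820520516/58509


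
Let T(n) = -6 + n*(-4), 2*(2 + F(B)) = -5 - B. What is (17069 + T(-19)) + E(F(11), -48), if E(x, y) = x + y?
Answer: 17081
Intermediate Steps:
F(B) = -9/2 - B/2 (F(B) = -2 + (-5 - B)/2 = -2 + (-5/2 - B/2) = -9/2 - B/2)
T(n) = -6 - 4*n
(17069 + T(-19)) + E(F(11), -48) = (17069 + (-6 - 4*(-19))) + ((-9/2 - ½*11) - 48) = (17069 + (-6 + 76)) + ((-9/2 - 11/2) - 48) = (17069 + 70) + (-10 - 48) = 17139 - 58 = 17081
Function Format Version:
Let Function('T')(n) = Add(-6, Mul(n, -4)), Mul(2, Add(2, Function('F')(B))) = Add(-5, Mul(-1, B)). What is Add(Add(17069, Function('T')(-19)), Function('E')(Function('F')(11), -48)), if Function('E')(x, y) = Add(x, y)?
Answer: 17081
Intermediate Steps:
Function('F')(B) = Add(Rational(-9, 2), Mul(Rational(-1, 2), B)) (Function('F')(B) = Add(-2, Mul(Rational(1, 2), Add(-5, Mul(-1, B)))) = Add(-2, Add(Rational(-5, 2), Mul(Rational(-1, 2), B))) = Add(Rational(-9, 2), Mul(Rational(-1, 2), B)))
Function('T')(n) = Add(-6, Mul(-4, n))
Add(Add(17069, Function('T')(-19)), Function('E')(Function('F')(11), -48)) = Add(Add(17069, Add(-6, Mul(-4, -19))), Add(Add(Rational(-9, 2), Mul(Rational(-1, 2), 11)), -48)) = Add(Add(17069, Add(-6, 76)), Add(Add(Rational(-9, 2), Rational(-11, 2)), -48)) = Add(Add(17069, 70), Add(-10, -48)) = Add(17139, -58) = 17081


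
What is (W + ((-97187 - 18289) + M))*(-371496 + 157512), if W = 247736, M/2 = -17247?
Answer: -20920359744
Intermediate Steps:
M = -34494 (M = 2*(-17247) = -34494)
(W + ((-97187 - 18289) + M))*(-371496 + 157512) = (247736 + ((-97187 - 18289) - 34494))*(-371496 + 157512) = (247736 + (-115476 - 34494))*(-213984) = (247736 - 149970)*(-213984) = 97766*(-213984) = -20920359744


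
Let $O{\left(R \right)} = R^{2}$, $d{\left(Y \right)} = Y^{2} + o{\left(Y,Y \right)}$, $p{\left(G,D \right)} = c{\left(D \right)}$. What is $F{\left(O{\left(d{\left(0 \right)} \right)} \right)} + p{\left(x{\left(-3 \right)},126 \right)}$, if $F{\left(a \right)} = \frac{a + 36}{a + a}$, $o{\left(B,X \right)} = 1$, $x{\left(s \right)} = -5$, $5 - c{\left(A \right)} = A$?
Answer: $- \frac{205}{2} \approx -102.5$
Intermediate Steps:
$c{\left(A \right)} = 5 - A$
$p{\left(G,D \right)} = 5 - D$
$d{\left(Y \right)} = 1 + Y^{2}$ ($d{\left(Y \right)} = Y^{2} + 1 = 1 + Y^{2}$)
$F{\left(a \right)} = \frac{36 + a}{2 a}$
$F{\left(O{\left(d{\left(0 \right)} \right)} \right)} + p{\left(x{\left(-3 \right)},126 \right)} = \frac{36 + \left(1 + 0^{2}\right)^{2}}{2 \left(1 + 0^{2}\right)^{2}} + \left(5 - 126\right) = \frac{36 + \left(1 + 0\right)^{2}}{2 \left(1 + 0\right)^{2}} + \left(5 - 126\right) = \frac{36 + 1^{2}}{2 \cdot 1^{2}} - 121 = \frac{36 + 1}{2 \cdot 1} - 121 = \frac{1}{2} \cdot 1 \cdot 37 - 121 = \frac{37}{2} - 121 = - \frac{205}{2}$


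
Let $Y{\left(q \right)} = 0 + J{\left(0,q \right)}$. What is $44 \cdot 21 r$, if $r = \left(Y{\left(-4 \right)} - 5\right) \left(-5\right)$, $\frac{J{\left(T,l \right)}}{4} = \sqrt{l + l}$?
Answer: $23100 - 36960 i \sqrt{2} \approx 23100.0 - 52269.0 i$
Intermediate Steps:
$J{\left(T,l \right)} = 4 \sqrt{2} \sqrt{l}$ ($J{\left(T,l \right)} = 4 \sqrt{l + l} = 4 \sqrt{2 l} = 4 \sqrt{2} \sqrt{l}$)
$Y{\left(q \right)} = 4 \sqrt{2} \sqrt{q}$ ($Y{\left(q \right)} = 0 + 4 \sqrt{2} \sqrt{q} = 4 \sqrt{2} \sqrt{q}$)
$r = 25 - 40 i \sqrt{2}$ ($r = \left(4 \sqrt{2} \sqrt{-4} - 5\right) \left(-5\right) = \left(4 \sqrt{2} \cdot 2 i - 5\right) \left(-5\right) = \left(8 i \sqrt{2} - 5\right) \left(-5\right) = \left(-5 + 8 i \sqrt{2}\right) \left(-5\right) = 25 - 40 i \sqrt{2} \approx 25.0 - 56.569 i$)
$44 \cdot 21 r = 44 \cdot 21 \left(25 - 40 i \sqrt{2}\right) = 924 \left(25 - 40 i \sqrt{2}\right) = 23100 - 36960 i \sqrt{2}$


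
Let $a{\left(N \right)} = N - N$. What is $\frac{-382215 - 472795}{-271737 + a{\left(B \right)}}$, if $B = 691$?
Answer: $\frac{855010}{271737} \approx 3.1465$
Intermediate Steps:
$a{\left(N \right)} = 0$
$\frac{-382215 - 472795}{-271737 + a{\left(B \right)}} = \frac{-382215 - 472795}{-271737 + 0} = - \frac{855010}{-271737} = \left(-855010\right) \left(- \frac{1}{271737}\right) = \frac{855010}{271737}$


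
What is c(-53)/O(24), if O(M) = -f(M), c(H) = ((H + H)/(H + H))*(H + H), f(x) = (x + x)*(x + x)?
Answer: 53/1152 ≈ 0.046007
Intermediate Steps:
f(x) = 4*x² (f(x) = (2*x)*(2*x) = 4*x²)
c(H) = 2*H (c(H) = ((2*H)/((2*H)))*(2*H) = ((2*H)*(1/(2*H)))*(2*H) = 1*(2*H) = 2*H)
O(M) = -4*M²
c(-53)/O(24) = (2*(-53))/((-4*24²)) = -106/((-4*576)) = -106/(-2304) = -106*(-1/2304) = 53/1152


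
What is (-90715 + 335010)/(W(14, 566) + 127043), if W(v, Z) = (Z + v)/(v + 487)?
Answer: 122391795/63649123 ≈ 1.9229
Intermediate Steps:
W(v, Z) = (Z + v)/(487 + v)
(-90715 + 335010)/(W(14, 566) + 127043) = (-90715 + 335010)/((566 + 14)/(487 + 14) + 127043) = 244295/(580/501 + 127043) = 244295/(63649123/501) = 244295*(501/63649123) = 122391795/63649123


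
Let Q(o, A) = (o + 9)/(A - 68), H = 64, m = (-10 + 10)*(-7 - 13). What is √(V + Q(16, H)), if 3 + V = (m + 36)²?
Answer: √5147/2 ≈ 35.871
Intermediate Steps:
m = 0 (m = 0*(-20) = 0)
Q(o, A) = (9 + o)/(-68 + A)
V = 1293 (V = -3 + (0 + 36)² = -3 + 36² = -3 + 1296 = 1293)
√(V + Q(16, H)) = √(1293 + (9 + 16)/(-68 + 64)) = √(1293 + 25/(-4)) = √(1293 - ¼*25) = √(1293 - 25/4) = √(5147/4) = √5147/2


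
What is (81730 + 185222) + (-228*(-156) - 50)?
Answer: 302470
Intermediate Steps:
(81730 + 185222) + (-228*(-156) - 50) = 266952 + (35568 - 50) = 266952 + 35518 = 302470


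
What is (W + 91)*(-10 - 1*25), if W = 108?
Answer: -6965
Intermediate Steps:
(W + 91)*(-10 - 1*25) = (108 + 91)*(-10 - 1*25) = 199*(-10 - 25) = 199*(-35) = -6965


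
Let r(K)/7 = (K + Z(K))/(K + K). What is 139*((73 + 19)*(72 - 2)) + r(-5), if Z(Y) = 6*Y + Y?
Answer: 895188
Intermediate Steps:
Z(Y) = 7*Y
r(K) = 28 (r(K) = 7*((K + 7*K)/(K + K)) = 7*((8*K)/((2*K))) = 7*((8*K)*(1/(2*K))) = 7*4 = 28)
139*((73 + 19)*(72 - 2)) + r(-5) = 139*((73 + 19)*(72 - 2)) + 28 = 139*(92*70) + 28 = 139*6440 + 28 = 895160 + 28 = 895188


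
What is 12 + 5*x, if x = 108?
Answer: 552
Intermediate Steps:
12 + 5*x = 12 + 5*108 = 12 + 540 = 552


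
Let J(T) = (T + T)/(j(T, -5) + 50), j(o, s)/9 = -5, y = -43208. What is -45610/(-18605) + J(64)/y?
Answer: 246280074/100485605 ≈ 2.4509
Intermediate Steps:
j(o, s) = -45 (j(o, s) = 9*(-5) = -45)
J(T) = 2*T/5 (J(T) = (T + T)/(-45 + 50) = (2*T)/5 = (2*T)*(⅕) = 2*T/5)
-45610/(-18605) + J(64)/y = -45610/(-18605) + ((⅖)*64)/(-43208) = -45610*(-1/18605) + (128/5)*(-1/43208) = 9122/3721 - 16/27005 = 246280074/100485605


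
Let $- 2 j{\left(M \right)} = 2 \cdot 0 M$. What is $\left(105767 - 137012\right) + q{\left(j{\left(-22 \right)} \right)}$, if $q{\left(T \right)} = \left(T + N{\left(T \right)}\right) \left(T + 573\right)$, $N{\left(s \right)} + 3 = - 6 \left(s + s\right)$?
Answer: $-32964$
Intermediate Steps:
$j{\left(M \right)} = 0$ ($j{\left(M \right)} = - \frac{2 \cdot 0 M}{2} = - \frac{0 M}{2} = \left(- \frac{1}{2}\right) 0 = 0$)
$N{\left(s \right)} = -3 - 12 s$ ($N{\left(s \right)} = -3 - 6 \left(s + s\right) = -3 - 6 \cdot 2 s = -3 - 12 s$)
$q{\left(T \right)} = \left(-3 - 11 T\right) \left(573 + T\right)$ ($q{\left(T \right)} = \left(T - \left(3 + 12 T\right)\right) \left(T + 573\right) = \left(-3 - 11 T\right) \left(573 + T\right)$)
$\left(105767 - 137012\right) + q{\left(j{\left(-22 \right)} \right)} = \left(105767 - 137012\right) - \left(1719 + 11 \cdot 0^{2}\right) = -31245 - 1719 = -32964$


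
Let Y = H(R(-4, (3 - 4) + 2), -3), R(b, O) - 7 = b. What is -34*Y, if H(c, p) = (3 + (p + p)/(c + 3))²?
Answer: -136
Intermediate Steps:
R(b, O) = 7 + b
H(c, p) = (3 + 2*p/(3 + c))² (H(c, p) = (3 + (2*p)/(3 + c))² = (3 + 2*p/(3 + c))²)
Y = 4 (Y = (9 + 2*(-3) + 3*(7 - 4))²/(3 + (7 - 4))² = (9 - 6 + 3*3)²/(3 + 3)² = (9 - 6 + 9)²/6² = (1/36)*12² = (1/36)*144 = 4)
-34*Y = -34*4 = -136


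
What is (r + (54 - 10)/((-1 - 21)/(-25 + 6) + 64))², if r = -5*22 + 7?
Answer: 4011828921/383161 ≈ 10470.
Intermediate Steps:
r = -103 (r = -110 + 7 = -103)
(r + (54 - 10)/((-1 - 21)/(-25 + 6) + 64))² = (-103 + (54 - 10)/((-1 - 21)/(-25 + 6) + 64))² = (-103 + 44/(-22/(-19) + 64))² = (-103 + 44/(-22*(-1/19) + 64))² = (-103 + 44/(22/19 + 64))² = (-103 + 44/(1238/19))² = (-103 + 44*(19/1238))² = (-103 + 418/619)² = (-63339/619)² = 4011828921/383161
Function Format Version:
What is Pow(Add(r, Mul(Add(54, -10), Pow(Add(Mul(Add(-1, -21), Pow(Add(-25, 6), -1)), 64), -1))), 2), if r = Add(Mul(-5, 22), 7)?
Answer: Rational(4011828921, 383161) ≈ 10470.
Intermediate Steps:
r = -103 (r = Add(-110, 7) = -103)
Pow(Add(r, Mul(Add(54, -10), Pow(Add(Mul(Add(-1, -21), Pow(Add(-25, 6), -1)), 64), -1))), 2) = Pow(Add(-103, Mul(Add(54, -10), Pow(Add(Mul(Add(-1, -21), Pow(Add(-25, 6), -1)), 64), -1))), 2) = Pow(Add(-103, Mul(44, Pow(Add(Mul(-22, Pow(-19, -1)), 64), -1))), 2) = Pow(Add(-103, Mul(44, Pow(Add(Mul(-22, Rational(-1, 19)), 64), -1))), 2) = Pow(Add(-103, Mul(44, Pow(Add(Rational(22, 19), 64), -1))), 2) = Pow(Add(-103, Mul(44, Pow(Rational(1238, 19), -1))), 2) = Pow(Add(-103, Mul(44, Rational(19, 1238))), 2) = Pow(Add(-103, Rational(418, 619)), 2) = Pow(Rational(-63339, 619), 2) = Rational(4011828921, 383161)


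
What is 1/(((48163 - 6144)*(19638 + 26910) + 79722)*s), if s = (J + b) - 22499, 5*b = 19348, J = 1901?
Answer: -5/163602090368028 ≈ -3.0562e-14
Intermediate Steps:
b = 19348/5 (b = (⅕)*19348 = 19348/5 ≈ 3869.6)
s = -83642/5 (s = (1901 + 19348/5) - 22499 = 28853/5 - 22499 = -83642/5 ≈ -16728.)
1/(((48163 - 6144)*(19638 + 26910) + 79722)*s) = 1/(((48163 - 6144)*(19638 + 26910) + 79722)*(-83642/5)) = -5/83642/(42019*46548 + 79722) = -5/83642/(1955900412 + 79722) = -5/83642/1955980134 = (1/1955980134)*(-5/83642) = -5/163602090368028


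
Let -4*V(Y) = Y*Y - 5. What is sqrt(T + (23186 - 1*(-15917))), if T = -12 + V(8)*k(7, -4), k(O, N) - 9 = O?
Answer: sqrt(38855) ≈ 197.12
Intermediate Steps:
k(O, N) = 9 + O
V(Y) = 5/4 - Y**2/4 (V(Y) = -(Y*Y - 5)/4 = -(Y**2 - 5)/4 = -(-5 + Y**2)/4 = 5/4 - Y**2/4)
T = -248 (T = -12 + (5/4 - 1/4*8**2)*(9 + 7) = -12 + (5/4 - 1/4*64)*16 = -12 + (5/4 - 16)*16 = -12 - 59/4*16 = -12 - 236 = -248)
sqrt(T + (23186 - 1*(-15917))) = sqrt(-248 + (23186 - 1*(-15917))) = sqrt(-248 + (23186 + 15917)) = sqrt(-248 + 39103) = sqrt(38855)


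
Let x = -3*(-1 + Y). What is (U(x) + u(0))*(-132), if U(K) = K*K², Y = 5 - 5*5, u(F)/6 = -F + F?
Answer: -33006204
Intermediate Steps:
u(F) = 0 (u(F) = 6*(-F + F) = 6*0 = 0)
Y = -20 (Y = 5 - 25 = -20)
x = 63 (x = -3*(-1 - 20) = -3*(-21) = 63)
U(K) = K³
(U(x) + u(0))*(-132) = (63³ + 0)*(-132) = (250047 + 0)*(-132) = 250047*(-132) = -33006204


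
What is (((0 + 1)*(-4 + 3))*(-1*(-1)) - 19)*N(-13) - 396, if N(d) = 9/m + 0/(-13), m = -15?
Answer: -384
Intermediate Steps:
N(d) = -⅗ (N(d) = 9/(-15) + 0/(-13) = 9*(-1/15) + 0*(-1/13) = -⅗ + 0 = -⅗)
(((0 + 1)*(-4 + 3))*(-1*(-1)) - 19)*N(-13) - 396 = (((0 + 1)*(-4 + 3))*(-1*(-1)) - 19)*(-⅗) - 396 = ((1*(-1))*1 - 19)*(-⅗) - 396 = (-1*1 - 19)*(-⅗) - 396 = (-1 - 19)*(-⅗) - 396 = -20*(-⅗) - 396 = 12 - 396 = -384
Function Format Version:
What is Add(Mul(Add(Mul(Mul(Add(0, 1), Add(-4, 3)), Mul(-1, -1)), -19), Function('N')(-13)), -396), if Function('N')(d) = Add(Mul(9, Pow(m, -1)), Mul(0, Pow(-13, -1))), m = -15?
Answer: -384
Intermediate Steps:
Function('N')(d) = Rational(-3, 5) (Function('N')(d) = Add(Mul(9, Pow(-15, -1)), Mul(0, Pow(-13, -1))) = Add(Mul(9, Rational(-1, 15)), Mul(0, Rational(-1, 13))) = Add(Rational(-3, 5), 0) = Rational(-3, 5))
Add(Mul(Add(Mul(Mul(Add(0, 1), Add(-4, 3)), Mul(-1, -1)), -19), Function('N')(-13)), -396) = Add(Mul(Add(Mul(Mul(Add(0, 1), Add(-4, 3)), Mul(-1, -1)), -19), Rational(-3, 5)), -396) = Add(Mul(Add(Mul(Mul(1, -1), 1), -19), Rational(-3, 5)), -396) = Add(Mul(Add(Mul(-1, 1), -19), Rational(-3, 5)), -396) = Add(Mul(Add(-1, -19), Rational(-3, 5)), -396) = Add(Mul(-20, Rational(-3, 5)), -396) = Add(12, -396) = -384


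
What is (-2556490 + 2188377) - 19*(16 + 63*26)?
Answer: -399539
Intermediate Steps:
(-2556490 + 2188377) - 19*(16 + 63*26) = -368113 - 19*(16 + 1638) = -368113 - 19*1654 = -368113 - 31426 = -399539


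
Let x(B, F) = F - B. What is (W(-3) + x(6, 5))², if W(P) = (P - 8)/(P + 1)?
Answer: 81/4 ≈ 20.250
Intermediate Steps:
W(P) = (-8 + P)/(1 + P)
(W(-3) + x(6, 5))² = ((-8 - 3)/(1 - 3) + (5 - 1*6))² = (-11/(-2) + (5 - 6))² = (-½*(-11) - 1)² = (11/2 - 1)² = (9/2)² = 81/4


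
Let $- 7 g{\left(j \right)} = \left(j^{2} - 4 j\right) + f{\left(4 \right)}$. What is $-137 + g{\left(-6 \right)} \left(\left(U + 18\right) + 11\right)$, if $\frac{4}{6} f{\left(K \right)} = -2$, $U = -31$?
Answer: $- \frac{845}{7} \approx -120.71$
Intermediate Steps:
$f{\left(K \right)} = -3$ ($f{\left(K \right)} = \frac{3}{2} \left(-2\right) = -3$)
$g{\left(j \right)} = \frac{3}{7} - \frac{j^{2}}{7} + \frac{4 j}{7}$ ($g{\left(j \right)} = - \frac{\left(j^{2} - 4 j\right) - 3}{7} = - \frac{-3 + j^{2} - 4 j}{7} = \frac{3}{7} - \frac{j^{2}}{7} + \frac{4 j}{7}$)
$-137 + g{\left(-6 \right)} \left(\left(U + 18\right) + 11\right) = -137 + \left(\frac{3}{7} - \frac{\left(-6\right)^{2}}{7} + \frac{4}{7} \left(-6\right)\right) \left(\left(-31 + 18\right) + 11\right) = -137 + \left(\frac{3}{7} - \frac{36}{7} - \frac{24}{7}\right) \left(-13 + 11\right) = -137 + \left(\frac{3}{7} - \frac{36}{7} - \frac{24}{7}\right) \left(-2\right) = -137 - - \frac{114}{7} = -137 + \frac{114}{7} = - \frac{845}{7}$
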